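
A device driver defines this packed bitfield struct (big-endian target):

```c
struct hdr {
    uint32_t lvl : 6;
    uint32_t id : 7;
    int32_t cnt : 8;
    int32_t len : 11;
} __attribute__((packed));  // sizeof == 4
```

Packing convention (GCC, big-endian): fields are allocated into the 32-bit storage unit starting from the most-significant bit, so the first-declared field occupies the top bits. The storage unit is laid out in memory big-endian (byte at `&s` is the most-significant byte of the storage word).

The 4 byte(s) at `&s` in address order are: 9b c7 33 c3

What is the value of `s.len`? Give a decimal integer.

963

[0]=0x9b [1]=0xc7 [2]=0x33 [3]=0xc3 (big-endian) → word 0x9bc733c3
lvl:6 @ bit 26 → (0x9bc733c3>>26)&0x3f = 0x26
id:7 @ bit 19 → (0x9bc733c3>>19)&0x7f = 0x78
cnt:8 @ bit 11 → (0x9bc733c3>>11)&0xff = 0xe6
len:11 @ bit 0 → (0x9bc733c3>>0)&0x7ff = 0x3c3  ←
len signed 11b, MSB=0: value = 963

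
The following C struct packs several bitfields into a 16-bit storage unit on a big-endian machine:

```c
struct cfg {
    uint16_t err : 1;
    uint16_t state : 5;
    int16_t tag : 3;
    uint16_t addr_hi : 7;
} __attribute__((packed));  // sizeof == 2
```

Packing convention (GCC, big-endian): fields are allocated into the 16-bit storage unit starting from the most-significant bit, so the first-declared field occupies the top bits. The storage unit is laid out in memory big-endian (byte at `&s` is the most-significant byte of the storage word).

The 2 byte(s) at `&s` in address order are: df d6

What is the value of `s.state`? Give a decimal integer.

[0]=0xdf [1]=0xd6 (big-endian) → word 0xdfd6
err [15+:1] = (word>>15) & 0x1 = 1
state [10+:5] = (word>>10) & 0x1f = 23  ←
tag [7+:3] = (word>>7) & 0x7 = 7
addr_hi [0+:7] = (word>>0) & 0x7f = 86

23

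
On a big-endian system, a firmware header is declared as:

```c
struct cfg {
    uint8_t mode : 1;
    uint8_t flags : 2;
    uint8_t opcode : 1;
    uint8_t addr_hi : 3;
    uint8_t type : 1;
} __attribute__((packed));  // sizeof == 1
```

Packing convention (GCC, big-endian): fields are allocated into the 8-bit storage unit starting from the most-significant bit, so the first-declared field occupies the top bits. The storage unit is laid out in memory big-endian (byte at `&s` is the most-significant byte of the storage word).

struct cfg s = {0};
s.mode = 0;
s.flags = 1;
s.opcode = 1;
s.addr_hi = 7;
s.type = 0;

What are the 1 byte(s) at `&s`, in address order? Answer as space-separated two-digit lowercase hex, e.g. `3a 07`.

mode (1b) val=0 bits=0x0 at bit 7: 0x00
flags (2b) val=1 bits=0x1 at bit 5: 0x20
opcode (1b) val=1 bits=0x1 at bit 4: 0x30
addr_hi (3b) val=7 bits=0x7 at bit 1: 0x3e
type (1b) val=0 bits=0x0 at bit 0: 0x3e
word = 0x3e → big-endian bytes:
  [0]=0x3e

3e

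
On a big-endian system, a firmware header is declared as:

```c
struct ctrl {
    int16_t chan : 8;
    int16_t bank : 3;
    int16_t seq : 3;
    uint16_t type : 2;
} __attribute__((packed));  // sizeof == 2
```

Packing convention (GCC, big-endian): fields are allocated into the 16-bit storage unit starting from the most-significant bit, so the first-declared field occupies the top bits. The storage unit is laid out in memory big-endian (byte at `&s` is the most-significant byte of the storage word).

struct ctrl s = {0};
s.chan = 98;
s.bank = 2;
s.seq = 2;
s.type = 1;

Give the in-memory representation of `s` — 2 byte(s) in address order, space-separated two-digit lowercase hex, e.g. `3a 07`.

62 49

chan:8 = 98 → 0x62 << 8 → word 0x6200
bank:3 = 2 → 0x2 << 5 → word 0x6240
seq:3 = 2 → 0x2 << 2 → word 0x6248
type:2 = 1 → 0x1 << 0 → word 0x6249
word = 0x6249 → big-endian bytes:
  [0]=0x62  [1]=0x49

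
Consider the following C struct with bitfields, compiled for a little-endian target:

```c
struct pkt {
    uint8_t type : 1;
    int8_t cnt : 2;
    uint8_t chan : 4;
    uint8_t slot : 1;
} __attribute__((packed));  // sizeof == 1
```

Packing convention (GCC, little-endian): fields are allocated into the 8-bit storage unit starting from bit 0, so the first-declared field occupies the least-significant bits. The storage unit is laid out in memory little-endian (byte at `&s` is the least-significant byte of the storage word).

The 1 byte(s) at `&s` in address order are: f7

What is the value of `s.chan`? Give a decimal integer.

14

[0]=0xf7 (little-endian) → word 0xf7
type:1 @ bit 0 → (0xf7>>0)&0x1 = 0x1
cnt:2 @ bit 1 → (0xf7>>1)&0x3 = 0x3
chan:4 @ bit 3 → (0xf7>>3)&0xf = 0xe  ←
slot:1 @ bit 7 → (0xf7>>7)&0x1 = 0x1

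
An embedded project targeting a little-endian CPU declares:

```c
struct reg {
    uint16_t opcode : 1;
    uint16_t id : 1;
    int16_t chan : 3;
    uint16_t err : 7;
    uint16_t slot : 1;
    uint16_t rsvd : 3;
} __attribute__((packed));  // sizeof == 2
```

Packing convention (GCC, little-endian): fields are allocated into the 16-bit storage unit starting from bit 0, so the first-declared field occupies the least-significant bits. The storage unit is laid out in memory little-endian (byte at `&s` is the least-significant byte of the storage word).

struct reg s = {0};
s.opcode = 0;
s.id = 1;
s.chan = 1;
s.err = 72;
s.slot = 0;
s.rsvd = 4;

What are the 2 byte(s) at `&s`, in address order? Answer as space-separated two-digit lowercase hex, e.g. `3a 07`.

06 89

[0+:1] opcode=0 & 0x1 = 0x0; word=0x0000
[1+:1] id=1 & 0x1 = 0x1; word=0x0002
[2+:3] chan=1 & 0x7 = 0x1; word=0x0006
[5+:7] err=72 & 0x7f = 0x48; word=0x0906
[12+:1] slot=0 & 0x1 = 0x0; word=0x0906
[13+:3] rsvd=4 & 0x7 = 0x4; word=0x8906
word = 0x8906 → little-endian bytes:
  [0]=0x06  [1]=0x89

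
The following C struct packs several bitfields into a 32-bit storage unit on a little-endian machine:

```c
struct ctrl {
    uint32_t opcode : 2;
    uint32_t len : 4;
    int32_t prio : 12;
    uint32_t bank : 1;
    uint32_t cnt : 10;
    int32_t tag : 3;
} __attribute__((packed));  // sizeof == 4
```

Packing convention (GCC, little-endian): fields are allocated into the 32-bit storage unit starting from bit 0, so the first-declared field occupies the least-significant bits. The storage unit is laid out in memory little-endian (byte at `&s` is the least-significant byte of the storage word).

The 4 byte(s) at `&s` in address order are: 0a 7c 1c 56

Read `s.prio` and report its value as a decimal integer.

[0]=0x0a [1]=0x7c [2]=0x1c [3]=0x56 (little-endian) → word 0x561c7c0a
opcode [0+:2] = (word>>0) & 0x3 = 2
len [2+:4] = (word>>2) & 0xf = 2
prio [6+:12] = (word>>6) & 0xfff = 496  ←
bank [18+:1] = (word>>18) & 0x1 = 1
cnt [19+:10] = (word>>19) & 0x3ff = 707
tag [29+:3] = (word>>29) & 0x7 = 2
prio signed 12b, MSB=0: value = 496

496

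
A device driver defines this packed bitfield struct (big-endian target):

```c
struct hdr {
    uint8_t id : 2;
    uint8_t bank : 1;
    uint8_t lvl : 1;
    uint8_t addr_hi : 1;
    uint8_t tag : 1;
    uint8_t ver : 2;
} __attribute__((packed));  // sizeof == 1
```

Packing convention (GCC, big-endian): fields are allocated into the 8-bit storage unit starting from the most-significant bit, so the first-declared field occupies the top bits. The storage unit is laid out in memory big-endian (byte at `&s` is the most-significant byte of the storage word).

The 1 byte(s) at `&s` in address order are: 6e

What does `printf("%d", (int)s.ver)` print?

2

[0]=0x6e (big-endian) → word 0x6e
id [6+:2] = (word>>6) & 0x3 = 1
bank [5+:1] = (word>>5) & 0x1 = 1
lvl [4+:1] = (word>>4) & 0x1 = 0
addr_hi [3+:1] = (word>>3) & 0x1 = 1
tag [2+:1] = (word>>2) & 0x1 = 1
ver [0+:2] = (word>>0) & 0x3 = 2  ←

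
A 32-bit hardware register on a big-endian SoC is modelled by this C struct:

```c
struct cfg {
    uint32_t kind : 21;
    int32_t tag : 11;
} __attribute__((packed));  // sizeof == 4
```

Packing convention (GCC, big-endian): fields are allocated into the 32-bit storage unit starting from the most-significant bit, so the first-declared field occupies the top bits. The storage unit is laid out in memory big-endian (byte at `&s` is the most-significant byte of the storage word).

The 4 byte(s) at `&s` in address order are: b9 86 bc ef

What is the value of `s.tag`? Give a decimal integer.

-785

[0]=0xb9 [1]=0x86 [2]=0xbc [3]=0xef (big-endian) → word 0xb986bcef
kind [11+:21] = (word>>11) & 0x1fffff = 1519831
tag [0+:11] = (word>>0) & 0x7ff = 1263  ←
tag signed 11b, MSB=1: 1263 - 2048 = -785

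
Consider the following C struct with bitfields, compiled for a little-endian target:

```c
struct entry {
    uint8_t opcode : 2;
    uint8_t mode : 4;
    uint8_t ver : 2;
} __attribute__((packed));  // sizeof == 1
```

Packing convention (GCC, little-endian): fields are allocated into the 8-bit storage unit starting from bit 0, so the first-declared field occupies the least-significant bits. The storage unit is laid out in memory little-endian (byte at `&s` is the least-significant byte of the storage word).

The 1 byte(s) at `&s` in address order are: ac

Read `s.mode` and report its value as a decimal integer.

11

[0]=0xac (little-endian) → word 0xac
opcode:2 @ bit 0 → (0xac>>0)&0x3 = 0x0
mode:4 @ bit 2 → (0xac>>2)&0xf = 0xb  ←
ver:2 @ bit 6 → (0xac>>6)&0x3 = 0x2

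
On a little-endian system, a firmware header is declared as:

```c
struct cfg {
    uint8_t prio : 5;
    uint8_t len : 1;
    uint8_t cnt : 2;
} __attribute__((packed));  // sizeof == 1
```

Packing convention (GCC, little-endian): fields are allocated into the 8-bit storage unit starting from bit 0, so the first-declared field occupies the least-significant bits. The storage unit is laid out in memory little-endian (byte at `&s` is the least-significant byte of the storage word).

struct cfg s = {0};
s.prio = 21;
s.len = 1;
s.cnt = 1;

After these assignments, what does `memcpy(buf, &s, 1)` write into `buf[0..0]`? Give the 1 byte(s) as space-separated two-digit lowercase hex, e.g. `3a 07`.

75

prio:5 = 21 → 0x15 << 0 → word 0x15
len:1 = 1 → 0x1 << 5 → word 0x35
cnt:2 = 1 → 0x1 << 6 → word 0x75
word = 0x75 → little-endian bytes:
  [0]=0x75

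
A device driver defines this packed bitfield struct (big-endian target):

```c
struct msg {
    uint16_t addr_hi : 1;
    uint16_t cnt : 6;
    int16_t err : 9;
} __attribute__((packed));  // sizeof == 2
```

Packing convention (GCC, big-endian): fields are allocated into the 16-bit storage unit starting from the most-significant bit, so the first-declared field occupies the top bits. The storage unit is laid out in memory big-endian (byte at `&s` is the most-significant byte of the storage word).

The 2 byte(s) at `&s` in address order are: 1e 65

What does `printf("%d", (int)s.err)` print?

[0]=0x1e [1]=0x65 (big-endian) → word 0x1e65
addr_hi [15+:1] = (word>>15) & 0x1 = 0
cnt [9+:6] = (word>>9) & 0x3f = 15
err [0+:9] = (word>>0) & 0x1ff = 101  ←
err signed 9b, MSB=0: value = 101

101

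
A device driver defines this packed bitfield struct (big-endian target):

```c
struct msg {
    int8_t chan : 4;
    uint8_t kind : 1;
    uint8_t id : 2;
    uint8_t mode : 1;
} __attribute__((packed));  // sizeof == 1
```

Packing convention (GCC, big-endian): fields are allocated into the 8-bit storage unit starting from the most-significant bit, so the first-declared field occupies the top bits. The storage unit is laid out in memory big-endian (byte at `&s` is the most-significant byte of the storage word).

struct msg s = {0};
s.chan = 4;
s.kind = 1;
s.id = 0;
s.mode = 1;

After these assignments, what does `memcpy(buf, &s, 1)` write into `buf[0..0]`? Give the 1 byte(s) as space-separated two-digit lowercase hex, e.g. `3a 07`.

chan (4b) val=4 bits=0x4 at bit 4: 0x40
kind (1b) val=1 bits=0x1 at bit 3: 0x48
id (2b) val=0 bits=0x0 at bit 1: 0x48
mode (1b) val=1 bits=0x1 at bit 0: 0x49
word = 0x49 → big-endian bytes:
  [0]=0x49

49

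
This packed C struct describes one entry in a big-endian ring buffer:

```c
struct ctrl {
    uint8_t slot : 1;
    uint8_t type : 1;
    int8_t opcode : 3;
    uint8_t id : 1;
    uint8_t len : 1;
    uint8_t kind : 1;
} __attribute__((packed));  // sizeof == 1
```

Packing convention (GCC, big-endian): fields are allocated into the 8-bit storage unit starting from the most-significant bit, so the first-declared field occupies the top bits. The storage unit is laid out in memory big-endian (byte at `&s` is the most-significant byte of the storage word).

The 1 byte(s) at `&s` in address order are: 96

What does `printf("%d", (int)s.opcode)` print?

[0]=0x96 (big-endian) → word 0x96
slot:1 @ bit 7 → (0x96>>7)&0x1 = 0x1
type:1 @ bit 6 → (0x96>>6)&0x1 = 0x0
opcode:3 @ bit 3 → (0x96>>3)&0x7 = 0x2  ←
id:1 @ bit 2 → (0x96>>2)&0x1 = 0x1
len:1 @ bit 1 → (0x96>>1)&0x1 = 0x1
kind:1 @ bit 0 → (0x96>>0)&0x1 = 0x0
opcode signed 3b, MSB=0: value = 2

2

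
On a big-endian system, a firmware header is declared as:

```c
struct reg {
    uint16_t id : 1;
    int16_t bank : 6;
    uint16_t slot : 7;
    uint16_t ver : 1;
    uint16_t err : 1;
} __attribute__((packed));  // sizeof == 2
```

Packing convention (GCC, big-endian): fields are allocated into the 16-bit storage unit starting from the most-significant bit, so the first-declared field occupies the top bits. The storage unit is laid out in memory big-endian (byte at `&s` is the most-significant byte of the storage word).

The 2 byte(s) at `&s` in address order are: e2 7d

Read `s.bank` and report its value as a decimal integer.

-15

[0]=0xe2 [1]=0x7d (big-endian) → word 0xe27d
id:1 @ bit 15 → (0xe27d>>15)&0x1 = 0x1
bank:6 @ bit 9 → (0xe27d>>9)&0x3f = 0x31  ←
slot:7 @ bit 2 → (0xe27d>>2)&0x7f = 0x1f
ver:1 @ bit 1 → (0xe27d>>1)&0x1 = 0x0
err:1 @ bit 0 → (0xe27d>>0)&0x1 = 0x1
bank signed 6b, MSB=1: 49 - 64 = -15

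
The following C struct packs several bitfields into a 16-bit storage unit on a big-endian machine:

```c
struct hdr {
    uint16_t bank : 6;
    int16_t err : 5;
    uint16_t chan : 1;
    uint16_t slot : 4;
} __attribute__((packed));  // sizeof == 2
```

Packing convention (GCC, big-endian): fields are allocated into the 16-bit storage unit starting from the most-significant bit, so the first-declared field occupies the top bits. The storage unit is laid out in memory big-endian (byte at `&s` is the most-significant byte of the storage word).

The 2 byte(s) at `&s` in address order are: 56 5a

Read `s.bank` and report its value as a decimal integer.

21

[0]=0x56 [1]=0x5a (big-endian) → word 0x565a
bank:6 @ bit 10 → (0x565a>>10)&0x3f = 0x15  ←
err:5 @ bit 5 → (0x565a>>5)&0x1f = 0x12
chan:1 @ bit 4 → (0x565a>>4)&0x1 = 0x1
slot:4 @ bit 0 → (0x565a>>0)&0xf = 0xa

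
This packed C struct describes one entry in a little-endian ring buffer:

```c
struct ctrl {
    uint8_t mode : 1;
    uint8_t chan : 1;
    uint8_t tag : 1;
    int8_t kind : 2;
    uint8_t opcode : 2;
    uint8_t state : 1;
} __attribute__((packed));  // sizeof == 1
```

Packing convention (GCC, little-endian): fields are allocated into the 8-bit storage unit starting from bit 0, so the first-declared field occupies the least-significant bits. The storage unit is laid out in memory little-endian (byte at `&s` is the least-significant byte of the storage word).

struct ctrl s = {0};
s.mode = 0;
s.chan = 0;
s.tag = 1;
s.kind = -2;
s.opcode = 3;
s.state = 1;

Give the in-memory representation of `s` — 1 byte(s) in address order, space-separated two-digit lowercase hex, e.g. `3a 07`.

mode:1 = 0 → 0x0 << 0 → word 0x00
chan:1 = 0 → 0x0 << 1 → word 0x00
tag:1 = 1 → 0x1 << 2 → word 0x04
kind:2 = -2 → 0x2 << 3 → word 0x14
opcode:2 = 3 → 0x3 << 5 → word 0x74
state:1 = 1 → 0x1 << 7 → word 0xf4
word = 0xf4 → little-endian bytes:
  [0]=0xf4

f4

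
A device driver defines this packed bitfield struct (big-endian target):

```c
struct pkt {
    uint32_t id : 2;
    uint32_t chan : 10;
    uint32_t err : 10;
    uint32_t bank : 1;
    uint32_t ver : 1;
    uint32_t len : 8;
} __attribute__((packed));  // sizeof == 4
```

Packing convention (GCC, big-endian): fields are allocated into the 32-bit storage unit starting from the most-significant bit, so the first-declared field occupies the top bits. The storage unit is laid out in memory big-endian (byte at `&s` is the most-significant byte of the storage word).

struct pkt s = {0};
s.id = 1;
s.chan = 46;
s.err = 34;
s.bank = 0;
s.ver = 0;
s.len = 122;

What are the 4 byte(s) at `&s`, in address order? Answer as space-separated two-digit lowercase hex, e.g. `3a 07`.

42 e0 88 7a

id:2 = 1 → 0x1 << 30 → word 0x40000000
chan:10 = 46 → 0x2e << 20 → word 0x42e00000
err:10 = 34 → 0x22 << 10 → word 0x42e08800
bank:1 = 0 → 0x0 << 9 → word 0x42e08800
ver:1 = 0 → 0x0 << 8 → word 0x42e08800
len:8 = 122 → 0x7a << 0 → word 0x42e0887a
word = 0x42e0887a → big-endian bytes:
  [0]=0x42  [1]=0xe0  [2]=0x88  [3]=0x7a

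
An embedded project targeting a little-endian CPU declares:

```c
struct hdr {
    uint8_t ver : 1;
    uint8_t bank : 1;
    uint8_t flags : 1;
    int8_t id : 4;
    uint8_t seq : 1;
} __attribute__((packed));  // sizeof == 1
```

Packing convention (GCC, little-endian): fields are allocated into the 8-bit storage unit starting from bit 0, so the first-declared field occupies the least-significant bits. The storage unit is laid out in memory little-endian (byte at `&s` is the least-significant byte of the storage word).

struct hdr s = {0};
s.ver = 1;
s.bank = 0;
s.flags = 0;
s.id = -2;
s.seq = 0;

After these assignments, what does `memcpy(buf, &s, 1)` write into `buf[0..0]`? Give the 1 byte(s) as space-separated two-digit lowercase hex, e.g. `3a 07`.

71

ver (1b) val=1 bits=0x1 at bit 0: 0x01
bank (1b) val=0 bits=0x0 at bit 1: 0x01
flags (1b) val=0 bits=0x0 at bit 2: 0x01
id (4b) val=-2 bits=0xe at bit 3: 0x71
seq (1b) val=0 bits=0x0 at bit 7: 0x71
word = 0x71 → little-endian bytes:
  [0]=0x71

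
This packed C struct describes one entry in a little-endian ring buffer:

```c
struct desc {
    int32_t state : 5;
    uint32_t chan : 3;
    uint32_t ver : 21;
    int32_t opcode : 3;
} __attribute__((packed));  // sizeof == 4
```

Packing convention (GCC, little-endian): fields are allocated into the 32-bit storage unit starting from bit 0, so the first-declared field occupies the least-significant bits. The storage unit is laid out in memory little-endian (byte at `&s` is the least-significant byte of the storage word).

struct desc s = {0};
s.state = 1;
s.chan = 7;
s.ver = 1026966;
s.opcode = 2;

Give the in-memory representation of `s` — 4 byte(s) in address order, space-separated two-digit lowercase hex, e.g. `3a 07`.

[0+:5] state=1 & 0x1f = 0x1; word=0x00000001
[5+:3] chan=7 & 0x7 = 0x7; word=0x000000e1
[8+:21] ver=1026966 & 0x1fffff = 0xfab96; word=0x0fab96e1
[29+:3] opcode=2 & 0x7 = 0x2; word=0x4fab96e1
word = 0x4fab96e1 → little-endian bytes:
  [0]=0xe1  [1]=0x96  [2]=0xab  [3]=0x4f

e1 96 ab 4f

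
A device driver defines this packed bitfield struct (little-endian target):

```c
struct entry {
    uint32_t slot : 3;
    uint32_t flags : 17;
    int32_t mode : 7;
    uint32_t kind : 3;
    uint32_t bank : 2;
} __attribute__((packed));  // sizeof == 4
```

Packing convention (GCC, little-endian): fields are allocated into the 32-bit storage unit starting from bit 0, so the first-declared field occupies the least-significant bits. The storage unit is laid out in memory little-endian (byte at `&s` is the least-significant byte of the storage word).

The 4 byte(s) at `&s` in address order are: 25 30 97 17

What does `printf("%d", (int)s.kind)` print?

[0]=0x25 [1]=0x30 [2]=0x97 [3]=0x17 (little-endian) → word 0x17973025
slot:3 @ bit 0 → (0x17973025>>0)&0x7 = 0x5
flags:17 @ bit 3 → (0x17973025>>3)&0x1ffff = 0xe604
mode:7 @ bit 20 → (0x17973025>>20)&0x7f = 0x79
kind:3 @ bit 27 → (0x17973025>>27)&0x7 = 0x2  ←
bank:2 @ bit 30 → (0x17973025>>30)&0x3 = 0x0

2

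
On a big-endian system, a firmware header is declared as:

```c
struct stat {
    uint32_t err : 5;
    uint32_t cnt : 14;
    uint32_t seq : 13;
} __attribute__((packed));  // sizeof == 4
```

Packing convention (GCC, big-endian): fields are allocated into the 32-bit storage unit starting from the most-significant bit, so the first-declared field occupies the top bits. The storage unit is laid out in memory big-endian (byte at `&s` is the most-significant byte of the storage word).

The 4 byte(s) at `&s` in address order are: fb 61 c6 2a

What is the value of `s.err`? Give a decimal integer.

[0]=0xfb [1]=0x61 [2]=0xc6 [3]=0x2a (big-endian) → word 0xfb61c62a
err [27+:5] = (word>>27) & 0x1f = 31  ←
cnt [13+:14] = (word>>13) & 0x3fff = 6926
seq [0+:13] = (word>>0) & 0x1fff = 1578

31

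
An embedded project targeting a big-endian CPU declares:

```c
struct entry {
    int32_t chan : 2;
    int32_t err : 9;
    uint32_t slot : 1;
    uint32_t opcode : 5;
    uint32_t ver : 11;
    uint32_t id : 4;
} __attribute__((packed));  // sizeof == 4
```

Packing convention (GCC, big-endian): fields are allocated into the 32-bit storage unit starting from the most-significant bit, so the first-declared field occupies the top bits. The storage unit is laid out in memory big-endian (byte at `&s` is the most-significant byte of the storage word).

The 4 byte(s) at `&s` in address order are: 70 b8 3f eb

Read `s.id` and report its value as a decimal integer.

[0]=0x70 [1]=0xb8 [2]=0x3f [3]=0xeb (big-endian) → word 0x70b83feb
chan [30+:2] = (word>>30) & 0x3 = 1
err [21+:9] = (word>>21) & 0x1ff = 389
slot [20+:1] = (word>>20) & 0x1 = 1
opcode [15+:5] = (word>>15) & 0x1f = 16
ver [4+:11] = (word>>4) & 0x7ff = 1022
id [0+:4] = (word>>0) & 0xf = 11  ←

11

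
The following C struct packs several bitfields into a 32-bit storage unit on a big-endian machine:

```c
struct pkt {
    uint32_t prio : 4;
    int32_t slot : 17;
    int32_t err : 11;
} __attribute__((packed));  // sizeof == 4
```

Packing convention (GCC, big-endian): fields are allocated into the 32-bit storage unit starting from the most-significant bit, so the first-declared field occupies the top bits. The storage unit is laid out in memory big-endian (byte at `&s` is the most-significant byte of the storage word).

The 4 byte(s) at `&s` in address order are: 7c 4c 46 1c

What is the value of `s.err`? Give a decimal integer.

-484

[0]=0x7c [1]=0x4c [2]=0x46 [3]=0x1c (big-endian) → word 0x7c4c461c
prio [28+:4] = (word>>28) & 0xf = 7
slot [11+:17] = (word>>11) & 0x1ffff = 100744
err [0+:11] = (word>>0) & 0x7ff = 1564  ←
err signed 11b, MSB=1: 1564 - 2048 = -484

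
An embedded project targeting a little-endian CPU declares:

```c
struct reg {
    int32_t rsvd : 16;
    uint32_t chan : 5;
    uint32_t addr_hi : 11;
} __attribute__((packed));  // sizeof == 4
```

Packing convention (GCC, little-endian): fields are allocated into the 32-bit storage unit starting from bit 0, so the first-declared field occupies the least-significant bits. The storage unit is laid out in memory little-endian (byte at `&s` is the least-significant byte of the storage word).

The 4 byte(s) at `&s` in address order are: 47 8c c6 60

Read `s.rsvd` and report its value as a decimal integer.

[0]=0x47 [1]=0x8c [2]=0xc6 [3]=0x60 (little-endian) → word 0x60c68c47
rsvd:16 @ bit 0 → (0x60c68c47>>0)&0xffff = 0x8c47  ←
chan:5 @ bit 16 → (0x60c68c47>>16)&0x1f = 0x6
addr_hi:11 @ bit 21 → (0x60c68c47>>21)&0x7ff = 0x306
rsvd signed 16b, MSB=1: 35911 - 65536 = -29625

-29625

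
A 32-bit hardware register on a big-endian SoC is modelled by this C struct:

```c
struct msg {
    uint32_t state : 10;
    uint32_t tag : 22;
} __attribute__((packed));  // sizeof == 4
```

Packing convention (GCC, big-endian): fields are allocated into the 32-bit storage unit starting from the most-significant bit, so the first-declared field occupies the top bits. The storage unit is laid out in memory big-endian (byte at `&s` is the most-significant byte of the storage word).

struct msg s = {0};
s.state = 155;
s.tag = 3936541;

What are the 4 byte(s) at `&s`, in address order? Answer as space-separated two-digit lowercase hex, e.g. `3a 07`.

26 fc 11 1d

state:10 = 155 → 0x9b << 22 → word 0x26c00000
tag:22 = 3936541 → 0x3c111d << 0 → word 0x26fc111d
word = 0x26fc111d → big-endian bytes:
  [0]=0x26  [1]=0xfc  [2]=0x11  [3]=0x1d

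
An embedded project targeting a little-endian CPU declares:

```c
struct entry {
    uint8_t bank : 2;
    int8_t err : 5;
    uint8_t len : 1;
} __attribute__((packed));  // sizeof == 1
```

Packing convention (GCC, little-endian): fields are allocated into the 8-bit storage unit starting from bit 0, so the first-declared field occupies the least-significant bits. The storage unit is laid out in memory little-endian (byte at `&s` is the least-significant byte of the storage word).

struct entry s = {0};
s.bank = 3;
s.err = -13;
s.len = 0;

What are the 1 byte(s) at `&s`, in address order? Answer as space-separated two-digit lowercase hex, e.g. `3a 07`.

bank:2 = 3 → 0x3 << 0 → word 0x03
err:5 = -13 → 0x13 << 2 → word 0x4f
len:1 = 0 → 0x0 << 7 → word 0x4f
word = 0x4f → little-endian bytes:
  [0]=0x4f

4f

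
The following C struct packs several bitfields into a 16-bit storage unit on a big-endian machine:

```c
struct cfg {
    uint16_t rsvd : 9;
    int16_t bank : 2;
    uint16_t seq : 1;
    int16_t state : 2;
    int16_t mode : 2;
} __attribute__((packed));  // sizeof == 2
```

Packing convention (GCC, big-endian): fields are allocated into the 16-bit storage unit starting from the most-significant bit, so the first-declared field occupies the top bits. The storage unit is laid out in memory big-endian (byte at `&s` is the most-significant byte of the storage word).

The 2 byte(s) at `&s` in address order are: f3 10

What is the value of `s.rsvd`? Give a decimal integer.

[0]=0xf3 [1]=0x10 (big-endian) → word 0xf310
rsvd [7+:9] = (word>>7) & 0x1ff = 486  ←
bank [5+:2] = (word>>5) & 0x3 = 0
seq [4+:1] = (word>>4) & 0x1 = 1
state [2+:2] = (word>>2) & 0x3 = 0
mode [0+:2] = (word>>0) & 0x3 = 0

486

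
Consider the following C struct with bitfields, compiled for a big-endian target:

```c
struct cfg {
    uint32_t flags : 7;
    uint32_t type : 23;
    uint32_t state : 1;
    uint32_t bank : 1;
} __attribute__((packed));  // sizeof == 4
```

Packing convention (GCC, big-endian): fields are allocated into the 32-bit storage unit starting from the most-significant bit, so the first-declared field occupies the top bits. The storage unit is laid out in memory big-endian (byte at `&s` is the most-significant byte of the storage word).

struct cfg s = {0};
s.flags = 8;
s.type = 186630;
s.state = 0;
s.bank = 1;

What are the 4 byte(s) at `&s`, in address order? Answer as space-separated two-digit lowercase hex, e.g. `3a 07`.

10 0b 64 19

flags:7 = 8 → 0x8 << 25 → word 0x10000000
type:23 = 186630 → 0x2d906 << 2 → word 0x100b6418
state:1 = 0 → 0x0 << 1 → word 0x100b6418
bank:1 = 1 → 0x1 << 0 → word 0x100b6419
word = 0x100b6419 → big-endian bytes:
  [0]=0x10  [1]=0x0b  [2]=0x64  [3]=0x19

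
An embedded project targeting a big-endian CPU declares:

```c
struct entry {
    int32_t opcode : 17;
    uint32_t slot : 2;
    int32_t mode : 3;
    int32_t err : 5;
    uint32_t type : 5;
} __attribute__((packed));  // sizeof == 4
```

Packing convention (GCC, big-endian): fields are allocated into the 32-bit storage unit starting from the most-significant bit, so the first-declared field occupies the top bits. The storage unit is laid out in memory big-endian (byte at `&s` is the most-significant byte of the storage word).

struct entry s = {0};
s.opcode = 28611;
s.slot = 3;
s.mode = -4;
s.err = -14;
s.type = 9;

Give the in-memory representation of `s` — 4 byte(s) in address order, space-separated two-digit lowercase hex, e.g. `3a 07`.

37 e1 f2 49

opcode:17 = 28611 → 0x6fc3 << 15 → word 0x37e18000
slot:2 = 3 → 0x3 << 13 → word 0x37e1e000
mode:3 = -4 → 0x4 << 10 → word 0x37e1f000
err:5 = -14 → 0x12 << 5 → word 0x37e1f240
type:5 = 9 → 0x9 << 0 → word 0x37e1f249
word = 0x37e1f249 → big-endian bytes:
  [0]=0x37  [1]=0xe1  [2]=0xf2  [3]=0x49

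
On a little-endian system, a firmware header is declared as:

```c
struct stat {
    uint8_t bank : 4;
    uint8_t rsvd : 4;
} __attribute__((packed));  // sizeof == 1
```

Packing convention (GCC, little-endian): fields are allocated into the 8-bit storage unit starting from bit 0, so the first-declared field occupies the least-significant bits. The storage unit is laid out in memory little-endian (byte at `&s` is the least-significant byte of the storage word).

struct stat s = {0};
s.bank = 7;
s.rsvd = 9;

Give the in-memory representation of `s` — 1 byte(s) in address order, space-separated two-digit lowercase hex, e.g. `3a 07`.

[0+:4] bank=7 & 0xf = 0x7; word=0x07
[4+:4] rsvd=9 & 0xf = 0x9; word=0x97
word = 0x97 → little-endian bytes:
  [0]=0x97

97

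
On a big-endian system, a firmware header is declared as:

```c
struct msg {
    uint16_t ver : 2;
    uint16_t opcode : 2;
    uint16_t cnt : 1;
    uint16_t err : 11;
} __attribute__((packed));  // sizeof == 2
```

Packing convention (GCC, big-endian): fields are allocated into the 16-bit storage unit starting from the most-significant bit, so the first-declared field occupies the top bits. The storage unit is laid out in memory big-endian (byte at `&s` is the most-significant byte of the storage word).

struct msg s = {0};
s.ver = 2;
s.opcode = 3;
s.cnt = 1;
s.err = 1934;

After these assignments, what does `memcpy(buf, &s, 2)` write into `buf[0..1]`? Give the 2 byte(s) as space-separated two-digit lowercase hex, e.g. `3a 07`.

bf 8e

[14+:2] ver=2 & 0x3 = 0x2; word=0x8000
[12+:2] opcode=3 & 0x3 = 0x3; word=0xb000
[11+:1] cnt=1 & 0x1 = 0x1; word=0xb800
[0+:11] err=1934 & 0x7ff = 0x78e; word=0xbf8e
word = 0xbf8e → big-endian bytes:
  [0]=0xbf  [1]=0x8e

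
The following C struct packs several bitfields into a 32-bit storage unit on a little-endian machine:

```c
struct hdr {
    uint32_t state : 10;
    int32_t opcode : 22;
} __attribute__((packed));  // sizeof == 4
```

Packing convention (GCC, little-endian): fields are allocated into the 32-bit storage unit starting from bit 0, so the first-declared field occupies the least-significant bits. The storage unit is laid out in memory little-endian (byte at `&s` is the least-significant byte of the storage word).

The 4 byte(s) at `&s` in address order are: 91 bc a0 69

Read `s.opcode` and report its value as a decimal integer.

1730607

[0]=0x91 [1]=0xbc [2]=0xa0 [3]=0x69 (little-endian) → word 0x69a0bc91
state [0+:10] = (word>>0) & 0x3ff = 145
opcode [10+:22] = (word>>10) & 0x3fffff = 1730607  ←
opcode signed 22b, MSB=0: value = 1730607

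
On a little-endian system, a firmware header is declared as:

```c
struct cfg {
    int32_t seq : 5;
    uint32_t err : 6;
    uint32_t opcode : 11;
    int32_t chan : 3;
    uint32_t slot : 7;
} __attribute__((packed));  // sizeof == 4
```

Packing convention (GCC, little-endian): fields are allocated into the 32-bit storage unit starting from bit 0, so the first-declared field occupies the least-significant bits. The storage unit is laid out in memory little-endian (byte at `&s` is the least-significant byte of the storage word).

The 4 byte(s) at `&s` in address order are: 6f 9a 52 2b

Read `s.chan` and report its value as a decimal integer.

[0]=0x6f [1]=0x9a [2]=0x52 [3]=0x2b (little-endian) → word 0x2b529a6f
seq [0+:5] = (word>>0) & 0x1f = 15
err [5+:6] = (word>>5) & 0x3f = 19
opcode [11+:11] = (word>>11) & 0x7ff = 595
chan [22+:3] = (word>>22) & 0x7 = 5  ←
slot [25+:7] = (word>>25) & 0x7f = 21
chan signed 3b, MSB=1: 5 - 8 = -3

-3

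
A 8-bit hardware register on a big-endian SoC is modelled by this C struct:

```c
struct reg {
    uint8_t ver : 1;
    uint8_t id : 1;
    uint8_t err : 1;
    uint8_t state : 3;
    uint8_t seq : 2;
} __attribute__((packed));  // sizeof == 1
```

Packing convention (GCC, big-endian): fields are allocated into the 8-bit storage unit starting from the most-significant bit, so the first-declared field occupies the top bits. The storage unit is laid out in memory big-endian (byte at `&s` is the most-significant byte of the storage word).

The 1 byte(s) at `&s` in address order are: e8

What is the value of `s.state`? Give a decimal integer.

2

[0]=0xe8 (big-endian) → word 0xe8
ver [7+:1] = (word>>7) & 0x1 = 1
id [6+:1] = (word>>6) & 0x1 = 1
err [5+:1] = (word>>5) & 0x1 = 1
state [2+:3] = (word>>2) & 0x7 = 2  ←
seq [0+:2] = (word>>0) & 0x3 = 0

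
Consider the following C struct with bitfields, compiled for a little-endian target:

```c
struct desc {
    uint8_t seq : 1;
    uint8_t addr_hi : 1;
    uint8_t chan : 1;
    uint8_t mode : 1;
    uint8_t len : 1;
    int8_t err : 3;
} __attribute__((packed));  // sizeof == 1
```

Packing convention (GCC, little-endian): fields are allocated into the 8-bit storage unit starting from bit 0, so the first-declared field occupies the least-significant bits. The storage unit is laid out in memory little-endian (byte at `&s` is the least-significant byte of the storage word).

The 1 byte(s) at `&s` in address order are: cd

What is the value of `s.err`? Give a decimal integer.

-2

[0]=0xcd (little-endian) → word 0xcd
seq [0+:1] = (word>>0) & 0x1 = 1
addr_hi [1+:1] = (word>>1) & 0x1 = 0
chan [2+:1] = (word>>2) & 0x1 = 1
mode [3+:1] = (word>>3) & 0x1 = 1
len [4+:1] = (word>>4) & 0x1 = 0
err [5+:3] = (word>>5) & 0x7 = 6  ←
err signed 3b, MSB=1: 6 - 8 = -2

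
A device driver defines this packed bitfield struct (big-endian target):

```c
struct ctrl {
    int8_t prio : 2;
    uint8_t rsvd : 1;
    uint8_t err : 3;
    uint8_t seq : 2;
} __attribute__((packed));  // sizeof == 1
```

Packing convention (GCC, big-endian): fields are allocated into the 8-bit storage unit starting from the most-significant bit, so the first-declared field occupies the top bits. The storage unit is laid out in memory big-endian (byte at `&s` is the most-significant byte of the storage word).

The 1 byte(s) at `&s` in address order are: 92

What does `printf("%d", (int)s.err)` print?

4

[0]=0x92 (big-endian) → word 0x92
prio:2 @ bit 6 → (0x92>>6)&0x3 = 0x2
rsvd:1 @ bit 5 → (0x92>>5)&0x1 = 0x0
err:3 @ bit 2 → (0x92>>2)&0x7 = 0x4  ←
seq:2 @ bit 0 → (0x92>>0)&0x3 = 0x2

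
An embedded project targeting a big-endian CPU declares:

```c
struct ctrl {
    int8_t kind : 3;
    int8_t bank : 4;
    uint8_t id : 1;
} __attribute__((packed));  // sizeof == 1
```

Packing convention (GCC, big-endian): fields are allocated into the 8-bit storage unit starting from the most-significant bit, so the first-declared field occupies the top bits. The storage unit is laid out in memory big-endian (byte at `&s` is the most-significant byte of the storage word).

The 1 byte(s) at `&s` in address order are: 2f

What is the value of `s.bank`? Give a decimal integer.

[0]=0x2f (big-endian) → word 0x2f
kind [5+:3] = (word>>5) & 0x7 = 1
bank [1+:4] = (word>>1) & 0xf = 7  ←
id [0+:1] = (word>>0) & 0x1 = 1
bank signed 4b, MSB=0: value = 7

7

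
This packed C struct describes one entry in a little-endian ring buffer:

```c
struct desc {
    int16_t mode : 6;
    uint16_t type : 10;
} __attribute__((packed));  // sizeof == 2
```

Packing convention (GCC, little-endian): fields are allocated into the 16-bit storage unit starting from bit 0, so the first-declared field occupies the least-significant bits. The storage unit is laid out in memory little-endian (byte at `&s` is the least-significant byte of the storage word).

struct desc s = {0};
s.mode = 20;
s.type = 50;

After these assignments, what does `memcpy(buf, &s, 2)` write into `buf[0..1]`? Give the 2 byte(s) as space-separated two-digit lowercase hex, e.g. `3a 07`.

mode:6 = 20 → 0x14 << 0 → word 0x0014
type:10 = 50 → 0x32 << 6 → word 0x0c94
word = 0x0c94 → little-endian bytes:
  [0]=0x94  [1]=0x0c

94 0c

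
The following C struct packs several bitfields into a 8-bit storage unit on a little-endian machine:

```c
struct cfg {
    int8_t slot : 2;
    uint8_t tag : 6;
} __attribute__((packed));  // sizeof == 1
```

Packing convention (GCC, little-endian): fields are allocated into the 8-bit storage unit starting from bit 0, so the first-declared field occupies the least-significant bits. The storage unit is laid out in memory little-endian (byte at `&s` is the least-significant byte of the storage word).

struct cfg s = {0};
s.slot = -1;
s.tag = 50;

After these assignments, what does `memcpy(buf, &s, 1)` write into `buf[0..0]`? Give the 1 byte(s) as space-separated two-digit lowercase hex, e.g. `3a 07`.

cb

slot (2b) val=-1 bits=0x3 at bit 0: 0x03
tag (6b) val=50 bits=0x32 at bit 2: 0xcb
word = 0xcb → little-endian bytes:
  [0]=0xcb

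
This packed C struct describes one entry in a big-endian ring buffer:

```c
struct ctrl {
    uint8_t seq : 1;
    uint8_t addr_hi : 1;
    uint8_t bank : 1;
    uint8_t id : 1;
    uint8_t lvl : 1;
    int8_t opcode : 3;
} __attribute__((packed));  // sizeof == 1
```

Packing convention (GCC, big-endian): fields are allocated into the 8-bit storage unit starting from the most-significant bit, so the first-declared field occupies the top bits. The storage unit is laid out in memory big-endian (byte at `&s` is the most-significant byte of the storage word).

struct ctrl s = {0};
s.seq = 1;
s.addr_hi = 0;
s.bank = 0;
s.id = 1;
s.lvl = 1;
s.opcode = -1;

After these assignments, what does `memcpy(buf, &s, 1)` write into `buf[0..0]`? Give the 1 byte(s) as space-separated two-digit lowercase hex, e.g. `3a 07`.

9f

seq:1 = 1 → 0x1 << 7 → word 0x80
addr_hi:1 = 0 → 0x0 << 6 → word 0x80
bank:1 = 0 → 0x0 << 5 → word 0x80
id:1 = 1 → 0x1 << 4 → word 0x90
lvl:1 = 1 → 0x1 << 3 → word 0x98
opcode:3 = -1 → 0x7 << 0 → word 0x9f
word = 0x9f → big-endian bytes:
  [0]=0x9f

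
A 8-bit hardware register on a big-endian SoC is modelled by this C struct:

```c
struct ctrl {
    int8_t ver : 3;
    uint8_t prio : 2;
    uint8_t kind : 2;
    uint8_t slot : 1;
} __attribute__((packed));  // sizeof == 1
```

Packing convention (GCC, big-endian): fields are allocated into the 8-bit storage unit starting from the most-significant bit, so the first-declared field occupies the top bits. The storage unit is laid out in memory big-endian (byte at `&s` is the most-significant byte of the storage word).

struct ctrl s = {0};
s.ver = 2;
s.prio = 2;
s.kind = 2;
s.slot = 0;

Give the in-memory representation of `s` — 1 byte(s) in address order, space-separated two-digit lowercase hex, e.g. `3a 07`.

54

[5+:3] ver=2 & 0x7 = 0x2; word=0x40
[3+:2] prio=2 & 0x3 = 0x2; word=0x50
[1+:2] kind=2 & 0x3 = 0x2; word=0x54
[0+:1] slot=0 & 0x1 = 0x0; word=0x54
word = 0x54 → big-endian bytes:
  [0]=0x54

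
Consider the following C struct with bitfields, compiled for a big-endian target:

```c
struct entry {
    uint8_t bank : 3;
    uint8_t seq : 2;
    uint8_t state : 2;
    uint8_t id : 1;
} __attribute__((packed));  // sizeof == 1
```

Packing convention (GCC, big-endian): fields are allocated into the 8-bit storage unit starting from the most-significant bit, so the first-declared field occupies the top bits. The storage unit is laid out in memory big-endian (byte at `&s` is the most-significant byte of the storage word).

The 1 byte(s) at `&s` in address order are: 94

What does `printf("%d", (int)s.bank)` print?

4

[0]=0x94 (big-endian) → word 0x94
bank [5+:3] = (word>>5) & 0x7 = 4  ←
seq [3+:2] = (word>>3) & 0x3 = 2
state [1+:2] = (word>>1) & 0x3 = 2
id [0+:1] = (word>>0) & 0x1 = 0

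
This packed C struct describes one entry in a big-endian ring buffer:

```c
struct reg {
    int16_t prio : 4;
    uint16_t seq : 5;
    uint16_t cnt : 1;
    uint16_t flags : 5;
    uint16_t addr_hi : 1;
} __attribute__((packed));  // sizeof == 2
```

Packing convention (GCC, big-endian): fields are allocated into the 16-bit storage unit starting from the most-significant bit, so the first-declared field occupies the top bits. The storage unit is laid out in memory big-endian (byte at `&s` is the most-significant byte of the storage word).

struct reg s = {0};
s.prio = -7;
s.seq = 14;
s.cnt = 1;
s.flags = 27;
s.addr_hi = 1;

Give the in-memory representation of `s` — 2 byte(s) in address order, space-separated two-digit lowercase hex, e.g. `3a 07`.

97 77

[12+:4] prio=-7 & 0xf = 0x9; word=0x9000
[7+:5] seq=14 & 0x1f = 0xe; word=0x9700
[6+:1] cnt=1 & 0x1 = 0x1; word=0x9740
[1+:5] flags=27 & 0x1f = 0x1b; word=0x9776
[0+:1] addr_hi=1 & 0x1 = 0x1; word=0x9777
word = 0x9777 → big-endian bytes:
  [0]=0x97  [1]=0x77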